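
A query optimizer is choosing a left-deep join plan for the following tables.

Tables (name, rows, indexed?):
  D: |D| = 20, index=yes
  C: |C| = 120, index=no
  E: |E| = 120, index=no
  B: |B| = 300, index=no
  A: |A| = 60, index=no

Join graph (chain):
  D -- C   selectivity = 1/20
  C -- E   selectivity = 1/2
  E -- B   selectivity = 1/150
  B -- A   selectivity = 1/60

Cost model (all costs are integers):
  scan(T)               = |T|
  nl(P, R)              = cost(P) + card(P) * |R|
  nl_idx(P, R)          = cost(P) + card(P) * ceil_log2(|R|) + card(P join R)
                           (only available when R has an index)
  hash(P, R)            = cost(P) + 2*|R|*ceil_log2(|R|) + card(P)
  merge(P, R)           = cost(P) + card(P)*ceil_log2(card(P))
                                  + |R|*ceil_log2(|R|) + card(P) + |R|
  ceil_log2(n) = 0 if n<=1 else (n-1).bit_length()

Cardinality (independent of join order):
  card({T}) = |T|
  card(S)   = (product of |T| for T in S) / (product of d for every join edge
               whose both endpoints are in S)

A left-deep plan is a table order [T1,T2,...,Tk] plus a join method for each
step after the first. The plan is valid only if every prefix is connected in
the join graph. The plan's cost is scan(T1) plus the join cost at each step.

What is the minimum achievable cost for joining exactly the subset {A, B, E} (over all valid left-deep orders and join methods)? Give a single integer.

Selinger DP over subsets of {A,B,E}:
  {E}: scan cost=120, card=120
  {B}: scan cost=300, card=300
  {A}: scan cost=60, card=60
  {BE}: card=240; try (E,hash)→2280, (B,merge)→4080, (E,merge)→4260, (B,hash)→5640, (B,nl)→36120, (E,nl)→36300; best=2280 via (E,hash)
  {AB}: card=300; try (A,hash)→1320, (B,merge)→3480, (A,merge)→3720, (B,hash)→5520, (B,nl)→18060, (A,nl)→18300; best=1320 via (A,hash)
  {ABE}: card=240; try (A,hash)→3240, (E,hash)→3300, (A,merge)→4860, (E,merge)→5280, (A,nl)→16680, (E,nl)→37320; best=3240 via (A,hash)

3240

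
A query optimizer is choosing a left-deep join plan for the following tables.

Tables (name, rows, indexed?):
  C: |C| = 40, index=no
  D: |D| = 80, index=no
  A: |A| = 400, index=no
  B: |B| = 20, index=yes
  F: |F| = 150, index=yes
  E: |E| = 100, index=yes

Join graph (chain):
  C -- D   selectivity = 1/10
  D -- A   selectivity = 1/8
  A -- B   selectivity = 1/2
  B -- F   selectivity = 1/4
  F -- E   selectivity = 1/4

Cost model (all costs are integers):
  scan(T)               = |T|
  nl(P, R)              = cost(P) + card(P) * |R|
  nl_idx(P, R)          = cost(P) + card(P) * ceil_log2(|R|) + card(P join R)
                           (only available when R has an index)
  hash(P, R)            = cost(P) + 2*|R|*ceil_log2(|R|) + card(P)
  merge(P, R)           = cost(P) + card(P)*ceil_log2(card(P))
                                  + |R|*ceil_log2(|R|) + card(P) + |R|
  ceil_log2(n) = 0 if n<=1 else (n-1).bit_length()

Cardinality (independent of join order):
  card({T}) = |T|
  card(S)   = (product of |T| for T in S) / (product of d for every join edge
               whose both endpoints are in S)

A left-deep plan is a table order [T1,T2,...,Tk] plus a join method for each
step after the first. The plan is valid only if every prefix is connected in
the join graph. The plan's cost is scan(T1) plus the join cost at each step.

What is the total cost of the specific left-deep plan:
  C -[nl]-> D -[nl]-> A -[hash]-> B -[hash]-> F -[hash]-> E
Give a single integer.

step 1: scan C: cost=40, card=40
step 2: join D via nl
    card(P join D) = 40*80/(10) = 320
    cost = 40 + 40*80 = 3240
step 3: join A via nl
    card(P join A) = 320*400/(8) = 16000
    cost = 3240 + 320*400 = 131240
step 4: join B via hash
    card(P join B) = 16000*20/(2) = 160000
    cost = 131240 + 2*20*5 + 16000 = 147440
step 5: join F via hash
    card(P join F) = 160000*150/(4) = 6000000
    cost = 147440 + 2*150*8 + 160000 = 309840
step 6: join E via hash
    card(P join E) = 6000000*100/(4) = 150000000
    cost = 309840 + 2*100*7 + 6000000 = 6311240

6311240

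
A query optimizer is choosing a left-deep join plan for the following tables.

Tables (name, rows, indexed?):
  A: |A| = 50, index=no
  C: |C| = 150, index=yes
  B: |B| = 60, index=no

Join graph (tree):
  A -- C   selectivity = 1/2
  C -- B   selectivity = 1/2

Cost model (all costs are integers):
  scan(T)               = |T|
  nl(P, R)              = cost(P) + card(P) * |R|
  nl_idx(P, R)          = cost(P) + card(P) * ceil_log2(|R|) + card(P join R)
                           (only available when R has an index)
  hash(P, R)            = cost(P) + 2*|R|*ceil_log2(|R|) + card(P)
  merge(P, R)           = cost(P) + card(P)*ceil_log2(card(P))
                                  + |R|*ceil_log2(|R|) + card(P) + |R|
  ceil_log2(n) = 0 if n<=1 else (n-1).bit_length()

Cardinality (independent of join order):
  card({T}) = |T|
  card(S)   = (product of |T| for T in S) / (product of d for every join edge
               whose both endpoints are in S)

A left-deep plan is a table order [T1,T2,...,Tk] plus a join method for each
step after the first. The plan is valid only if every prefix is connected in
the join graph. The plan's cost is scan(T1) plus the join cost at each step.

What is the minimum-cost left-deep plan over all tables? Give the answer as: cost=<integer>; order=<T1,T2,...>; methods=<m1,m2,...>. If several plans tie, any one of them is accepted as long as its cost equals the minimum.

Selinger DP (subsets sized 1..n):
  {A}: scan cost=50, card=50
  {C}: scan cost=150, card=150
  {B}: scan cost=60, card=60
  {AC}: card=3750; try (A,hash)→900, (C,merge)→1750, (A,merge)→1850, (C,hash)→2500, (C,nl_idx)→4200, (C,nl)→7550 …(+1); best=900 via (A,hash)
  {BC}: card=4500; try (B,hash)→1020, (C,merge)→1830, (B,merge)→1920, (C,hash)→2520, (C,nl_idx)→5040, (C,nl)→9060 …(+1); best=1020 via (B,hash)
  {ABC}: card=112500; try (B,hash)→5370, (A,hash)→6120, (B,merge)→50070, (A,merge)→64370, (B,nl)→225900, (A,nl)→226020; best=5370 via (B,hash)

cost=5370; order=C,A,B; methods=hash,hash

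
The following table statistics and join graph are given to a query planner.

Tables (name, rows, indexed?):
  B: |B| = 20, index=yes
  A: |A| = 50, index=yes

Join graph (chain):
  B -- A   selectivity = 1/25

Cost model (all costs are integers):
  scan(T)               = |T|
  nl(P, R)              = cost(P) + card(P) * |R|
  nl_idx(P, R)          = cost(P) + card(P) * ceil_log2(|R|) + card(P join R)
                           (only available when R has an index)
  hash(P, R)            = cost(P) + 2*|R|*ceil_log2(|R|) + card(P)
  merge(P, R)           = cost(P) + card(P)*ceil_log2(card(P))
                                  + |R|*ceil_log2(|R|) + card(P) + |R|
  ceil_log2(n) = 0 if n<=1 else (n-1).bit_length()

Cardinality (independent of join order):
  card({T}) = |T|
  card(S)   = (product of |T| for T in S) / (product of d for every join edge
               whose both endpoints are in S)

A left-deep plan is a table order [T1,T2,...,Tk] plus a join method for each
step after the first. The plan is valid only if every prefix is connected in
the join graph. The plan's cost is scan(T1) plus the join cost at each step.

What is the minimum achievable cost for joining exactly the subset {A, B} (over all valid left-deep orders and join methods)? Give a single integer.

180

Selinger DP over subsets of {A,B}:
  {B}: scan cost=20, card=20
  {A}: scan cost=50, card=50
  {AB}: card=40; try (A,nl_idx)→180, (B,hash)→300, (B,nl_idx)→340, (A,merge)→490, (B,merge)→520, (A,hash)→640 …(+2); best=180 via (A,nl_idx)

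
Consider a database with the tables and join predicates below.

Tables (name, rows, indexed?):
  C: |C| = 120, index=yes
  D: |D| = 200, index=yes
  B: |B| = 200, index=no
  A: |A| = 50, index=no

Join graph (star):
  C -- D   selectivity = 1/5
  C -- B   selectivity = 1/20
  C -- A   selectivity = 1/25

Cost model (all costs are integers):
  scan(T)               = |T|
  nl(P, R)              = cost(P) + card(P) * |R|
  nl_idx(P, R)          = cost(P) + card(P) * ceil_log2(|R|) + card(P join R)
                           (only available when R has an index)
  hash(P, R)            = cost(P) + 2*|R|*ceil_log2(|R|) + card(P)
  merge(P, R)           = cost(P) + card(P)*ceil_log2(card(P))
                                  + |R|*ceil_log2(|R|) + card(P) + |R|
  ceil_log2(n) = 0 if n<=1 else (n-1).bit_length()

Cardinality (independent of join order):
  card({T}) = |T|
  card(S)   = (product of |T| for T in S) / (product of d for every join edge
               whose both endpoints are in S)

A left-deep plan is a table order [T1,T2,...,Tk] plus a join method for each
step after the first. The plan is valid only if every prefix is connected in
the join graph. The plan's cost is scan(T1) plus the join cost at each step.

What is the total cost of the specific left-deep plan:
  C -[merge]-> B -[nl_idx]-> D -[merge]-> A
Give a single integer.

876830

step 1: scan C: cost=120, card=120
step 2: join B via merge
    card(P join B) = 120*200/(20) = 1200
    cost = 120 + 120*7 + 200*8 + 120 + 200 = 2880
step 3: join D via nl_idx
    card(P join D) = 1200*200/(5) = 48000
    cost = 2880 + 1200*8 + 48000 = 60480
step 4: join A via merge
    card(P join A) = 48000*50/(25) = 96000
    cost = 60480 + 48000*16 + 50*6 + 48000 + 50 = 876830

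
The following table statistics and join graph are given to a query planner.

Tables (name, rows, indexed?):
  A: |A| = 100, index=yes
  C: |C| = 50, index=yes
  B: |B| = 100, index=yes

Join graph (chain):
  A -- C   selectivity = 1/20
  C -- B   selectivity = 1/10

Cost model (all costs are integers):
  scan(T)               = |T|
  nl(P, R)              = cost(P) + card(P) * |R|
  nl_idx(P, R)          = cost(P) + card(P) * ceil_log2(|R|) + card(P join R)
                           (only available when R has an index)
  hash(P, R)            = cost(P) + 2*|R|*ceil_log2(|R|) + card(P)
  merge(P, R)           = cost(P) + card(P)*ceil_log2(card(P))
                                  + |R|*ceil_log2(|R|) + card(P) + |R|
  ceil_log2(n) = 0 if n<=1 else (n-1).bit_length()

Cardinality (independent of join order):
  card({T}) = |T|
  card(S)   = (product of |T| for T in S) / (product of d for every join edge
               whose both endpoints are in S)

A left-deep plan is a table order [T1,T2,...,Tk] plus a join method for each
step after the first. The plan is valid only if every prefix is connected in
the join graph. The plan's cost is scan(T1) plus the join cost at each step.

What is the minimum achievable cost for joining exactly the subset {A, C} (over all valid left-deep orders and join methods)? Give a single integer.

Selinger DP over subsets of {A,C}:
  {A}: scan cost=100, card=100
  {C}: scan cost=50, card=50
  {AC}: card=250; try (A,nl_idx)→650, (C,hash)→800, (C,nl_idx)→950, (A,merge)→1200, (C,merge)→1250, (A,hash)→1500 …(+2); best=650 via (A,nl_idx)

650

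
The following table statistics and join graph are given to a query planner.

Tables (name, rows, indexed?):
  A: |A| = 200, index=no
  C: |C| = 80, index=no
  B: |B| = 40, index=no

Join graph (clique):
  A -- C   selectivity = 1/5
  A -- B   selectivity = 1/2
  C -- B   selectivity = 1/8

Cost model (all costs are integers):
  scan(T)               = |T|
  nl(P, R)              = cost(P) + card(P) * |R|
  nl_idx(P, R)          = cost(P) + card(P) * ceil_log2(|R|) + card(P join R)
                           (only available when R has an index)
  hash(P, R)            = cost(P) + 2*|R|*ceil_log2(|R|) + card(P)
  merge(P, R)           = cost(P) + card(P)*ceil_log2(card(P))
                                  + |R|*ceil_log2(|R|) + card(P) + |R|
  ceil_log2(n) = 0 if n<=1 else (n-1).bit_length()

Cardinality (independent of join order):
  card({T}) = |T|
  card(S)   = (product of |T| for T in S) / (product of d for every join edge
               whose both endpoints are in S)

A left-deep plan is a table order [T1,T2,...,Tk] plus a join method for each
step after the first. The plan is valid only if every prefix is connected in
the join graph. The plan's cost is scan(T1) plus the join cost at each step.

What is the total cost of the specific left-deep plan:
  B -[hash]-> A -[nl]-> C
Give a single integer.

323280

step 1: scan B: cost=40, card=40
step 2: join A via hash
    card(P join A) = 40*200/(2) = 4000
    cost = 40 + 2*200*8 + 40 = 3280
step 3: join C via nl
    card(P join C) = 4000*80/(5*8) = 8000
    cost = 3280 + 4000*80 = 323280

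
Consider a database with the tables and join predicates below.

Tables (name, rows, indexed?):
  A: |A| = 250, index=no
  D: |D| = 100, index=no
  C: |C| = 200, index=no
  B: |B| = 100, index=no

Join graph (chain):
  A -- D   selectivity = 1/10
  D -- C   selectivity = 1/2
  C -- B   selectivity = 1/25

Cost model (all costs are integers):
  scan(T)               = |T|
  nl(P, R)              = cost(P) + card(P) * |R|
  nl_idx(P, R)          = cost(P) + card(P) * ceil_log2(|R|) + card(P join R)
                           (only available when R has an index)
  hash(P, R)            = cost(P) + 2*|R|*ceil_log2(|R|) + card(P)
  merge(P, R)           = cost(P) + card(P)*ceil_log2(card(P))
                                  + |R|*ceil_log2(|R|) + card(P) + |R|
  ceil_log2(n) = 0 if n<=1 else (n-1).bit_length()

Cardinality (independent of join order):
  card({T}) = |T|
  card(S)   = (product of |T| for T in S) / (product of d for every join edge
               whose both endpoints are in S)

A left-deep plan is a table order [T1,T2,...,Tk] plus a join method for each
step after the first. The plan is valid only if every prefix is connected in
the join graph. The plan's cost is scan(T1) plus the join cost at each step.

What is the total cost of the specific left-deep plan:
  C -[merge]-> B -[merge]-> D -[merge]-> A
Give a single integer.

step 1: scan C: cost=200, card=200
step 2: join B via merge
    card(P join B) = 200*100/(25) = 800
    cost = 200 + 200*8 + 100*7 + 200 + 100 = 2800
step 3: join D via merge
    card(P join D) = 800*100/(2) = 40000
    cost = 2800 + 800*10 + 100*7 + 800 + 100 = 12400
step 4: join A via merge
    card(P join A) = 40000*250/(10) = 1000000
    cost = 12400 + 40000*16 + 250*8 + 40000 + 250 = 694650

694650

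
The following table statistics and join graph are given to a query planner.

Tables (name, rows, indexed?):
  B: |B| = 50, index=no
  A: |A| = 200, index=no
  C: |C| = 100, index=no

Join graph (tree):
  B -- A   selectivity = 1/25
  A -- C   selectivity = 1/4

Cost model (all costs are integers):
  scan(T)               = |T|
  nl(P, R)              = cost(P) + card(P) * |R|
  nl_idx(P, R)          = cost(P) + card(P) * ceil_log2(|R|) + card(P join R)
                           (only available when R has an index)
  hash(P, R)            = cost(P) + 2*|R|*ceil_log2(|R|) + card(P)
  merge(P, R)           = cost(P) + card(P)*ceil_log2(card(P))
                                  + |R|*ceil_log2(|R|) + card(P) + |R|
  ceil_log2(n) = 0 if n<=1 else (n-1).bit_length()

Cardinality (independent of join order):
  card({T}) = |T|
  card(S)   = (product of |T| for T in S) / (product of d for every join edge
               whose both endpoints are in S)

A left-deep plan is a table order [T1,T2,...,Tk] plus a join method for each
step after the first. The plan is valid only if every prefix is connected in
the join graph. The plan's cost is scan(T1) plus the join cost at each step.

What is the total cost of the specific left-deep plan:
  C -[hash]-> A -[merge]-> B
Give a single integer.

73750

step 1: scan C: cost=100, card=100
step 2: join A via hash
    card(P join A) = 100*200/(4) = 5000
    cost = 100 + 2*200*8 + 100 = 3400
step 3: join B via merge
    card(P join B) = 5000*50/(25) = 10000
    cost = 3400 + 5000*13 + 50*6 + 5000 + 50 = 73750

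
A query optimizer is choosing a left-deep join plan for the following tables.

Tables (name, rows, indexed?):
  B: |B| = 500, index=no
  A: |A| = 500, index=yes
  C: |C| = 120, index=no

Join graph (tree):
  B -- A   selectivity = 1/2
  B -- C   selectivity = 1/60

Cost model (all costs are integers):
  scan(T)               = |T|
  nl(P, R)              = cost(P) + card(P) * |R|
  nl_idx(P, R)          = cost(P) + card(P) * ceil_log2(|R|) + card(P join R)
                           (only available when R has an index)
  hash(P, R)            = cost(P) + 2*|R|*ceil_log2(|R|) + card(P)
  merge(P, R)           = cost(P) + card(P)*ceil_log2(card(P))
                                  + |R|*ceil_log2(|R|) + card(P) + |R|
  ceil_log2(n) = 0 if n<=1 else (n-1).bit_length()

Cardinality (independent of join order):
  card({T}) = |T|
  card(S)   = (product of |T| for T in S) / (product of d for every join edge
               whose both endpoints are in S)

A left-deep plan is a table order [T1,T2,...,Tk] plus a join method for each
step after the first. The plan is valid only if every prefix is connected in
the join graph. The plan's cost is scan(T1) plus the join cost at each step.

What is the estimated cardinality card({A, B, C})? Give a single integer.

Tables in S: A(500), B(500), C(120)
Edges inside S: B-A(d=2), B-C(d=60)
numerator = 500 * 500 * 120 = 30000000
denominator = 2 * 60 = 120
card(S) = 30000000 / 120 = 250000

250000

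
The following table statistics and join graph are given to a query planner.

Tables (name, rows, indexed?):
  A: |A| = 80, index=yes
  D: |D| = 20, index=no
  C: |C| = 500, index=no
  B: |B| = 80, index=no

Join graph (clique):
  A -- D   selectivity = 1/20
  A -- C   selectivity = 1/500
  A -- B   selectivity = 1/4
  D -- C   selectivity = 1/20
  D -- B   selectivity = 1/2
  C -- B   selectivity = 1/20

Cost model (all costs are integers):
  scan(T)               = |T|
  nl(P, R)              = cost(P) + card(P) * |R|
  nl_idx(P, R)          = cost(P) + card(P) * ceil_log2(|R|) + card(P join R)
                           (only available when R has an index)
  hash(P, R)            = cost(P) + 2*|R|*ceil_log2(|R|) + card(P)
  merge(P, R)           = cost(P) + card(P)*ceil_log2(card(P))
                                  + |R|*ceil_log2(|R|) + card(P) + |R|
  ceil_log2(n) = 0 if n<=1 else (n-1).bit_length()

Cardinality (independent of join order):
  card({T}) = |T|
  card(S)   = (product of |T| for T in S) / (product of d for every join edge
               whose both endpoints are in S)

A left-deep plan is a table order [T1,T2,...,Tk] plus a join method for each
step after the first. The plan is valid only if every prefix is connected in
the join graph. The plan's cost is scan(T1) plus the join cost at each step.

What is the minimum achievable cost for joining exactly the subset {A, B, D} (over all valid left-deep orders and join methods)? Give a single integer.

Selinger DP over subsets of {A,B,D}:
  {A}: scan cost=80, card=80
  {D}: scan cost=20, card=20
  {B}: scan cost=80, card=80
  {AD}: card=80; try (A,nl_idx)→240, (D,hash)→360, (A,merge)→780, (D,merge)→840, (A,hash)→1160, (A,nl)→1620 …(+1); best=240 via (A,nl_idx)
  {AB}: card=1600; try (B,hash)→1280, (A,hash)→1280, (B,merge)→1360, (A,merge)→1360, (A,nl_idx)→2240, (B,nl)→6480 …(+1); best=1280 via (B,hash)
  {BD}: card=800; try (D,hash)→360, (B,merge)→780, (D,merge)→840, (B,hash)→1160, (B,nl)→1620, (D,nl)→1680; best=360 via (D,hash)
  {ABD}: card=800; try (B,hash)→1440, (B,merge)→1520, (A,hash)→2280, (D,hash)→3080, (B,nl)→6640, (A,nl_idx)→6760 …(+4); best=1440 via (B,hash)

1440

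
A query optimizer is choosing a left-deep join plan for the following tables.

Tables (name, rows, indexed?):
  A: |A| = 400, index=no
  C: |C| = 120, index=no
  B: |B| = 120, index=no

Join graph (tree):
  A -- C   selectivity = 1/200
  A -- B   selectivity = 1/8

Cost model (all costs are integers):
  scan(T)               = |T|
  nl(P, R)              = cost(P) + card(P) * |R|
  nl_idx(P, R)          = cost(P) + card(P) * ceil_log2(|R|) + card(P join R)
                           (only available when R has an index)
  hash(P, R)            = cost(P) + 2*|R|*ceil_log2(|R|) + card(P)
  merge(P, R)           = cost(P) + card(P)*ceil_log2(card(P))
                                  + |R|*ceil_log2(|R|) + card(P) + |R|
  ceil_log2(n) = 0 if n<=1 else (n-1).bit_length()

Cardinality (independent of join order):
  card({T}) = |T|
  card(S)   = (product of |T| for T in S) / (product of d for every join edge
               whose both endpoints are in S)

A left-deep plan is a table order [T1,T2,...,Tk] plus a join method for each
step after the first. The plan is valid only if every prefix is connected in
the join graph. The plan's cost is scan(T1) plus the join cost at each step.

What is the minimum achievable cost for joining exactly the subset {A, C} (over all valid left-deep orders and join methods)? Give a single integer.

2480

Selinger DP over subsets of {A,C}:
  {A}: scan cost=400, card=400
  {C}: scan cost=120, card=120
  {AC}: card=240; try (C,hash)→2480, (A,merge)→5080, (C,merge)→5360, (A,hash)→7440, (A,nl)→48120, (C,nl)→48400; best=2480 via (C,hash)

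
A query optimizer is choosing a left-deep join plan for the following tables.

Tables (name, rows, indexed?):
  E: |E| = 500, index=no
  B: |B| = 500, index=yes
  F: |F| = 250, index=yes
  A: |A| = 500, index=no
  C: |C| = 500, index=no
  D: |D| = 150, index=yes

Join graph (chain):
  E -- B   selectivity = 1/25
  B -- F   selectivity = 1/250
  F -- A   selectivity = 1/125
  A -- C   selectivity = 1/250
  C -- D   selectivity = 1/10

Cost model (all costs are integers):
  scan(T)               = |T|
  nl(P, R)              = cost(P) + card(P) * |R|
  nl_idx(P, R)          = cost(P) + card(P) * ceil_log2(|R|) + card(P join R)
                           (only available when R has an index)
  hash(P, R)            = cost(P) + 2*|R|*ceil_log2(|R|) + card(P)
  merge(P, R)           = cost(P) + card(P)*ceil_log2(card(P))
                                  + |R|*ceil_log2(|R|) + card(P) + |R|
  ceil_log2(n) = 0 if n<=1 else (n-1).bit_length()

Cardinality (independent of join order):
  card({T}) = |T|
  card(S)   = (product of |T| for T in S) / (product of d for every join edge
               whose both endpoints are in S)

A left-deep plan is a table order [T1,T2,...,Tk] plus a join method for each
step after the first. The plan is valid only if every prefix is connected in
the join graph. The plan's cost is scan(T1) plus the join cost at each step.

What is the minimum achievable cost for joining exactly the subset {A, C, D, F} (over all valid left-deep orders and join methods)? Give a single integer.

Selinger DP over subsets of {A,C,D,F}:
  {F}: scan cost=250, card=250
  {A}: scan cost=500, card=500
  {C}: scan cost=500, card=500
  {D}: scan cost=150, card=150
  {AF}: card=1000; try (F,hash)→5000, (F,nl_idx)→5500, (A,merge)→7500, (F,merge)→7750, (A,hash)→9500, (A,nl)→125250 …(+1); best=5000 via (F,hash)
  {AC}: card=1000; try (C,hash)→10000, (A,hash)→10000, (C,merge)→10500, (A,merge)→10500, (C,nl)→250500, (A,nl)→250500; best=10000 via (C,hash)
  {CD}: card=7500; try (D,hash)→3400, (C,merge)→6500, (D,merge)→6850, (C,hash)→9300, (D,nl_idx)→12000, (C,nl)→75150 …(+1); best=3400 via (D,hash)
  {ACF}: card=2000; try (F,hash)→15000, (C,hash)→15000, (F,nl_idx)→20000, (C,merge)→21000, (F,merge)→23250, (F,nl)→260000 …(+1); best=15000 via (F,hash)
  {ACD}: card=15000; try (D,hash)→13400, (A,hash)→19900, (D,merge)→22350, (D,nl_idx)→33000, (A,merge)→113400, (D,nl)→160000 …(+1); best=13400 via (D,hash)
  {ACDF}: card=30000; try (D,hash)→19400, (F,hash)→32400, (D,merge)→40350, (D,nl_idx)→61000, (F,nl_idx)→163400, (F,merge)→240650 …(+2); best=19400 via (D,hash)

19400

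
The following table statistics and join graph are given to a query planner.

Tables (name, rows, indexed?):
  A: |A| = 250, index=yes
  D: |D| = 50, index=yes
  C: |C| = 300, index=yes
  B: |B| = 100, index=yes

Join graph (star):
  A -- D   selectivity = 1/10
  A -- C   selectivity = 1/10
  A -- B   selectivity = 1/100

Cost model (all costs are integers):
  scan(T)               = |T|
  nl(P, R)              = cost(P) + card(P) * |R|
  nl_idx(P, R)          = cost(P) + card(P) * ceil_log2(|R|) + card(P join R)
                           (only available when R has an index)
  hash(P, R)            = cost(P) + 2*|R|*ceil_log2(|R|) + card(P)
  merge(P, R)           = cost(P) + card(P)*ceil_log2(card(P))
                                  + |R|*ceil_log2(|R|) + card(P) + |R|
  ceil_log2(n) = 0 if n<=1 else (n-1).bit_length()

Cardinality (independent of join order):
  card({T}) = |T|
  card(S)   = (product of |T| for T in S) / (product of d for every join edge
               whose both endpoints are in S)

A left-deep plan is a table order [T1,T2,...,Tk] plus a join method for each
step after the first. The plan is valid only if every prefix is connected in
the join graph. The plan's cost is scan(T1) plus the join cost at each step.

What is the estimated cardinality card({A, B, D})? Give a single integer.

1250

Tables in S: A(250), B(100), D(50)
Edges inside S: A-D(d=10), A-B(d=100)
numerator = 250 * 100 * 50 = 1250000
denominator = 10 * 100 = 1000
card(S) = 1250000 / 1000 = 1250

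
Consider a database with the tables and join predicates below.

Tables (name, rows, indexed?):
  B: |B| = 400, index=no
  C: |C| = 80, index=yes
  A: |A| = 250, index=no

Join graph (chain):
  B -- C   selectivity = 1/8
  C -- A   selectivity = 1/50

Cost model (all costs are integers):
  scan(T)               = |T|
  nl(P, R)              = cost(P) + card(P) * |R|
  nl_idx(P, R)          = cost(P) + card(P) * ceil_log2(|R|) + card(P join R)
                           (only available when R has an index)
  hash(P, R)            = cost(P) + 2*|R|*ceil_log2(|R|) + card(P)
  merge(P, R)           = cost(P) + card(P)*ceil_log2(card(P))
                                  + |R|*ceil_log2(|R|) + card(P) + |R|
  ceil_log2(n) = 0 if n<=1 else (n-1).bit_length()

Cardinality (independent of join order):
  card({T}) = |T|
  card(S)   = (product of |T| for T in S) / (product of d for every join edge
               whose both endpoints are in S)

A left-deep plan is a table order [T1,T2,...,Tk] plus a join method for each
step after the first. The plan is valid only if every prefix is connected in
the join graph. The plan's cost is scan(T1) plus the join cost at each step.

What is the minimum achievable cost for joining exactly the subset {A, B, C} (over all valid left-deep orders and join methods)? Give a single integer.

Selinger DP over subsets of {A,B,C}:
  {B}: scan cost=400, card=400
  {C}: scan cost=80, card=80
  {A}: scan cost=250, card=250
  {BC}: card=4000; try (C,hash)→1920, (B,merge)→4720, (C,merge)→5040, (C,nl_idx)→7200, (B,hash)→7360, (B,nl)→32080 …(+1); best=1920 via (C,hash)
  {AC}: card=400; try (C,hash)→1620, (C,nl_idx)→2400, (A,merge)→2970, (C,merge)→3140, (A,hash)→4160, (A,nl)→20080 …(+1); best=1620 via (C,hash)
  {ABC}: card=20000; try (B,hash)→9220, (B,merge)→9620, (A,hash)→9920, (A,merge)→56170, (B,nl)→161620, (A,nl)→1001920; best=9220 via (B,hash)

9220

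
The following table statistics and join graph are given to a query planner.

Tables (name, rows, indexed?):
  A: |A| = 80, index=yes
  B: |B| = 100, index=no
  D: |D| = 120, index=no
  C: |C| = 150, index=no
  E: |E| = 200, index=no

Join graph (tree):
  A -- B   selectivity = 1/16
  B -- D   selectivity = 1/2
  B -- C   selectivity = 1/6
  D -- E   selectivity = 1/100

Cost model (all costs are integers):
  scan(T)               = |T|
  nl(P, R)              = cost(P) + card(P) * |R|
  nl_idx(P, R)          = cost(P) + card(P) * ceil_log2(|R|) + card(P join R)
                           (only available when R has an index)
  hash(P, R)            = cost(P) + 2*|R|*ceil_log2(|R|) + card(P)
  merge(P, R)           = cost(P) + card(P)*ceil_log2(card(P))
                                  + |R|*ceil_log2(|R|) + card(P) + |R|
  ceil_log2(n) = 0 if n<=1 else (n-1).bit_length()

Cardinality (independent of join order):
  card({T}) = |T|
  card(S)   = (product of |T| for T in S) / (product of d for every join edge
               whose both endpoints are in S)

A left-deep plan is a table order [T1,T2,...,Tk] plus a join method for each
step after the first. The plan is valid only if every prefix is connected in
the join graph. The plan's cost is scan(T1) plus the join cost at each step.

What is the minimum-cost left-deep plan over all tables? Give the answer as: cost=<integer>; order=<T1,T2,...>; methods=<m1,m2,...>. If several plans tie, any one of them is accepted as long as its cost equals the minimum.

Selinger DP (subsets sized 1..n):
  {A}: scan cost=80, card=80
  {B}: scan cost=100, card=100
  {D}: scan cost=120, card=120
  {C}: scan cost=150, card=150
  {E}: scan cost=200, card=200
  {AB}: card=500; try (A,nl_idx)→1300, (A,hash)→1320, (B,merge)→1520, (A,merge)→1540, (B,hash)→1560, (B,nl)→8080 …(+1); best=1300 via (A,nl_idx)
  {BD}: card=6000; try (B,hash)→1640, (D,merge)→1860, (D,hash)→1880, (B,merge)→1880, (D,nl)→12100, (B,nl)→12120; best=1640 via (B,hash)
  {BC}: card=2500; try (B,hash)→1700, (C,merge)→2250, (B,merge)→2300, (C,hash)→2600, (C,nl)→15100, (B,nl)→15150; best=1700 via (B,hash)
  {DE}: card=240; try (D,hash)→2080, (E,merge)→2880, (D,merge)→2960, (E,hash)→3440, (E,nl)→24120, (D,nl)→24200; best=2080 via (D,hash)
  {ABD}: card=30000; try (D,hash)→3480, (D,merge)→7260, (A,hash)→8760, (D,nl)→61300, (A,nl_idx)→73640, (A,merge)→86280 …(+1); best=3480 via (D,hash)
  {ABC}: card=12500; try (C,hash)→4200, (A,hash)→5320, (C,merge)→7650, (A,nl_idx)→31700, (A,merge)→34840, (C,nl)→76300 …(+1); best=4200 via (C,hash)
  {BCD}: card=150000; try (D,hash)→5880, (C,hash)→10040, (D,merge)→35160, (C,merge)→86990, (D,nl)→301700, (C,nl)→901640; best=5880 via (D,hash)
  {BDE}: card=12000; try (B,hash)→3720, (B,merge)→5040, (E,hash)→10840, (B,nl)→26080, (E,merge)→87440, (E,nl)→1201640; best=3720 via (B,hash)
  {ABCD}: card=750000; try (D,hash)→18380, (C,hash)→35880, (A,hash)→157000, (D,merge)→192660, (C,merge)→484830, (D,nl)→1504200 …(+4); best=18380 via (D,hash)
  {ABDE}: card=60000; try (A,hash)→16840, (E,hash)→36680, (A,nl_idx)→147720, (A,merge)→184360, (E,merge)→485280, (A,nl)→963720 …(+1); best=16840 via (A,hash)
  {BCDE}: card=300000; try (C,hash)→18120, (E,hash)→159080, (C,merge)→185070, (C,nl)→1803720, (E,merge)→2857680, (E,nl)→30005880; best=18120 via (C,hash)
  {ABCDE}: card=1500000; try (C,hash)→79240, (A,hash)→319240, (E,hash)→771580, (C,merge)→1038190, (A,nl_idx)→3618120, (A,merge)→6018760 …(+4); best=79240 via (C,hash)

cost=79240; order=E,D,B,A,C; methods=hash,hash,hash,hash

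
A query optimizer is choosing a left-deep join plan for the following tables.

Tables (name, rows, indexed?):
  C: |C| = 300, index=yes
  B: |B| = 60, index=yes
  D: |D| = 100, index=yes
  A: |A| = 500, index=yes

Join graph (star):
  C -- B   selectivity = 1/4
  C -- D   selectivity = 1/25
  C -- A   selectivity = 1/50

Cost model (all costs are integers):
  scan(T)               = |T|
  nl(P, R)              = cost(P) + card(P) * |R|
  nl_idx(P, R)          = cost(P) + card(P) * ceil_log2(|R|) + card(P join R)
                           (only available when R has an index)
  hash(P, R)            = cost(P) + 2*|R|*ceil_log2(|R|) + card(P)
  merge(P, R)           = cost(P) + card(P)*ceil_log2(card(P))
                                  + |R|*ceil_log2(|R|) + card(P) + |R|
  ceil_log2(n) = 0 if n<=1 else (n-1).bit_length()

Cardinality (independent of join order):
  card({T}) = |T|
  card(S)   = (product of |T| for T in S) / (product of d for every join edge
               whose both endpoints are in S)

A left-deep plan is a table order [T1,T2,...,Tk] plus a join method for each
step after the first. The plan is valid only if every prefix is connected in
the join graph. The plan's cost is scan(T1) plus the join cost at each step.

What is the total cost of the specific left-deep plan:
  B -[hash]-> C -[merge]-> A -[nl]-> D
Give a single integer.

step 1: scan B: cost=60, card=60
step 2: join C via hash
    card(P join C) = 60*300/(4) = 4500
    cost = 60 + 2*300*9 + 60 = 5520
step 3: join A via merge
    card(P join A) = 4500*500/(50) = 45000
    cost = 5520 + 4500*13 + 500*9 + 4500 + 500 = 73520
step 4: join D via nl
    card(P join D) = 45000*100/(25) = 180000
    cost = 73520 + 45000*100 = 4573520

4573520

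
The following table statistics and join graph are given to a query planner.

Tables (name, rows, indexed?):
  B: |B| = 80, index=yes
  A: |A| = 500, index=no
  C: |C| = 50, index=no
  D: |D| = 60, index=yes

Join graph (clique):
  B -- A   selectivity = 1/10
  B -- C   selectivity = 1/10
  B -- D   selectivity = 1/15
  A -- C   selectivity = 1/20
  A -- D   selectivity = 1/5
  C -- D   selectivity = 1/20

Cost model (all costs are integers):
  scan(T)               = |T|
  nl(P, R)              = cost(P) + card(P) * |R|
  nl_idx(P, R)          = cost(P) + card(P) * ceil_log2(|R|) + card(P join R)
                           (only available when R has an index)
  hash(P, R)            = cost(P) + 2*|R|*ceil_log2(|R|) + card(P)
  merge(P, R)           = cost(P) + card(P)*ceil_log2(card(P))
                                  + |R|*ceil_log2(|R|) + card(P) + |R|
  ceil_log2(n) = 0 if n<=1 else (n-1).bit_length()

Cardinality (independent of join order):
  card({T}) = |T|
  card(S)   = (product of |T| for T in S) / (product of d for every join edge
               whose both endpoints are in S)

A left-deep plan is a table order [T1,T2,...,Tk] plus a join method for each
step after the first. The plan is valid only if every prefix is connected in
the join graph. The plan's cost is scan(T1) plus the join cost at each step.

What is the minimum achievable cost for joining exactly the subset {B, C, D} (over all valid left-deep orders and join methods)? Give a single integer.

Selinger DP over subsets of {B,C,D}:
  {B}: scan cost=80, card=80
  {C}: scan cost=50, card=50
  {D}: scan cost=60, card=60
  {BC}: card=400; try (C,hash)→760, (B,nl_idx)→800, (B,merge)→1040, (C,merge)→1070, (B,hash)→1220, (B,nl)→4050 …(+1); best=760 via (C,hash)
  {BD}: card=320; try (B,nl_idx)→800, (D,hash)→880, (D,nl_idx)→880, (B,merge)→1120, (D,merge)→1140, (B,hash)→1240 …(+2); best=800 via (B,nl_idx)
  {CD}: card=150; try (D,nl_idx)→500, (C,hash)→720, (D,hash)→820, (D,merge)→820, (C,merge)→830, (D,nl)→3050 …(+1); best=500 via (D,nl_idx)
  {BCD}: card=80; try (B,nl_idx)→1630, (C,hash)→1720, (B,hash)→1770, (D,hash)→1880, (B,merge)→2490, (D,nl_idx)→3240 …(+5); best=1630 via (B,nl_idx)

1630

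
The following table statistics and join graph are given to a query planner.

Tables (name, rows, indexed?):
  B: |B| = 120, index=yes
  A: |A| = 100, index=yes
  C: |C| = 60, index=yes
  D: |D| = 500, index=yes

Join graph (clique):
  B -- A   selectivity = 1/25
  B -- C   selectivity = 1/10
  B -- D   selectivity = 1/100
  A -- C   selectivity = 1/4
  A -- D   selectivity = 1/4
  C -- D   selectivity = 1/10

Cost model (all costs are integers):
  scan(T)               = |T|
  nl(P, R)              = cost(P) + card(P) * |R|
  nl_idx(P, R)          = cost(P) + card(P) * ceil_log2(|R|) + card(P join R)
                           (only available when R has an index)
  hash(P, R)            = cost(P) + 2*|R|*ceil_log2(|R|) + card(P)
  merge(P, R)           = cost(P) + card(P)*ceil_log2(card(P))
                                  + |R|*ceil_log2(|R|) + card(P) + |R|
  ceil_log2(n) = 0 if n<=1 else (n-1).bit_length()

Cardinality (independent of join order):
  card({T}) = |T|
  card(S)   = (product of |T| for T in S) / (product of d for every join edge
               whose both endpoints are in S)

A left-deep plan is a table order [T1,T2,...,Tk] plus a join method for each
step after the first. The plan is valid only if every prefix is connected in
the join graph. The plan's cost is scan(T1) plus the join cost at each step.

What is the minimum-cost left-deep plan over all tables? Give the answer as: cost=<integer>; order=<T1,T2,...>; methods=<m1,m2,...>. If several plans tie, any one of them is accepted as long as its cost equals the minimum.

Selinger DP (subsets sized 1..n):
  {B}: scan cost=120, card=120
  {A}: scan cost=100, card=100
  {C}: scan cost=60, card=60
  {D}: scan cost=500, card=500
  {AB}: card=480; try (B,nl_idx)→1280, (A,nl_idx)→1440, (A,hash)→1640, (B,merge)→1860, (B,hash)→1880, (A,merge)→1880 …(+2); best=1280 via (B,nl_idx)
  {BC}: card=720; try (C,hash)→960, (B,nl_idx)→1200, (B,merge)→1440, (C,merge)→1500, (C,nl_idx)→1560, (B,hash)→1800 …(+2); best=960 via (C,hash)
  {BD}: card=600; try (D,nl_idx)→1800, (B,hash)→2680, (B,nl_idx)→4600, (D,merge)→6080, (B,merge)→6460, (D,hash)→9240 …(+2); best=1800 via (D,nl_idx)
  {AC}: card=1500; try (C,hash)→920, (A,merge)→1280, (C,merge)→1320, (A,hash)→1520, (A,nl_idx)→1980, (C,nl_idx)→2200 …(+2); best=920 via (C,hash)
  {AD}: card=12500; try (A,hash)→2400, (D,merge)→5900, (A,merge)→6300, (D,hash)→9200, (D,nl_idx)→13500, (A,nl_idx)→16500 …(+2); best=2400 via (A,hash)
  {CD}: card=3000; try (C,hash)→1720, (D,nl_idx)→3600, (D,merge)→5480, (C,merge)→5920, (C,nl_idx)→6500, (D,hash)→9120 …(+2); best=1720 via (C,hash)
  {ABC}: card=720; try (C,hash)→2480, (A,hash)→3080, (B,hash)→4100, (C,nl_idx)→4880, (C,merge)→6500, (A,nl_idx)→6720 …(+6); best=2480 via (C,hash)
  {ABD}: card=600; try (A,hash)→3800, (D,nl_idx)→6200, (A,nl_idx)→6600, (A,merge)→9200, (D,hash)→10760, (D,merge)→11080 …(+6); best=3800 via (A,hash)
  {BCD}: card=360; try (C,hash)→3120, (C,nl_idx)→5760, (B,hash)→6400, (D,nl_idx)→7800, (C,merge)→8820, (D,hash)→10680 …(+6); best=3120 via (C,hash)
  {ACD}: card=18750; try (A,hash)→6120, (D,hash)→11420, (C,hash)→15620, (D,merge)→23920, (D,nl_idx)→33170, (A,nl_idx)→41470 …(+6); best=6120 via (A,hash)
  {ABCD}: card=90; try (A,hash)→4880, (C,hash)→5120, (A,nl_idx)→5730, (C,nl_idx)→7490, (A,merge)→7520, (D,nl_idx)→9050 …(+10); best=4880 via (A,hash)

cost=4880; order=B,D,C,A; methods=nl_idx,hash,hash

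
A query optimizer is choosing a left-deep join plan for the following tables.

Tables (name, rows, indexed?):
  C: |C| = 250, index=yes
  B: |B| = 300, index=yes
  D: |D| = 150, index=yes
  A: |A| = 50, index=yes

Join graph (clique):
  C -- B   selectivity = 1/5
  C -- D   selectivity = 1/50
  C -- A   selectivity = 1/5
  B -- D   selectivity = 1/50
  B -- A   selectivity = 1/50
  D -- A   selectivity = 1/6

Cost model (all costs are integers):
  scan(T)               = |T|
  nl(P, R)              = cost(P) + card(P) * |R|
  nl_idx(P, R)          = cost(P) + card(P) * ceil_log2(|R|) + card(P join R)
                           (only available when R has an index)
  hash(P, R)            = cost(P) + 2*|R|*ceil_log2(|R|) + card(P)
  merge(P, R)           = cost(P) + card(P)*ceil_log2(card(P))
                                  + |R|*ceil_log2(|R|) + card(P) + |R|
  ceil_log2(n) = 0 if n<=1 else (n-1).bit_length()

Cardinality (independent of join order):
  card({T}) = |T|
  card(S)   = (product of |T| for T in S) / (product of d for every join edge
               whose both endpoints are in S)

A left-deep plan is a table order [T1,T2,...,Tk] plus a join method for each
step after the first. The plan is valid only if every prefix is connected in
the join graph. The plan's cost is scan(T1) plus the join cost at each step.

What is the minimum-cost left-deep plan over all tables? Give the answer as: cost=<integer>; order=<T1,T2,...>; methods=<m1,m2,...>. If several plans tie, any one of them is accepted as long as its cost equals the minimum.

cost=4580; order=A,B,D,C; methods=nl_idx,nl_idx,nl_idx

Selinger DP (subsets sized 1..n):
  {C}: scan cost=250, card=250
  {B}: scan cost=300, card=300
  {D}: scan cost=150, card=150
  {A}: scan cost=50, card=50
  {BC}: card=15000; try (C,hash)→4600, (B,merge)→5500, (C,merge)→5550, (B,hash)→5900, (B,nl_idx)→17500, (C,nl_idx)→17700 …(+2); best=4600 via (C,hash)
  {CD}: card=750; try (C,nl_idx)→2100, (D,hash)→2900, (D,nl_idx)→3000, (C,merge)→3750, (D,merge)→3850, (C,hash)→4300 …(+2); best=2100 via (C,nl_idx)
  {AC}: card=2500; try (A,hash)→1100, (C,merge)→2650, (A,merge)→2850, (C,nl_idx)→2950, (C,hash)→4100, (A,nl_idx)→4250 …(+2); best=1100 via (A,hash)
  {BD}: card=900; try (B,nl_idx)→2400, (D,hash)→3000, (D,nl_idx)→3600, (B,merge)→4500, (D,merge)→4650, (B,hash)→5700 …(+2); best=2400 via (B,nl_idx)
  {AB}: card=300; try (B,nl_idx)→800, (A,hash)→1200, (A,nl_idx)→2400, (B,merge)→3400, (A,merge)→3650, (B,hash)→5500 …(+2); best=800 via (B,nl_idx)
  {AD}: card=1250; try (A,hash)→900, (D,nl_idx)→1700, (D,merge)→1750, (A,merge)→1850, (A,nl_idx)→2300, (D,hash)→2500 …(+2); best=900 via (A,hash)
  {BCD}: card=900; try (C,hash)→7300, (B,hash)→8250, (B,nl_idx)→9750, (C,nl_idx)→10500, (B,merge)→13350, (C,merge)→14550 …(+6); best=7300 via (C,hash)
  {ABC}: card=3000; try (C,hash)→5100, (C,merge)→6050, (C,nl_idx)→6200, (B,hash)→9000, (A,hash)→20200, (B,nl_idx)→26600 …(+6); best=5100 via (C,hash)
  {ACD}: card=1250; try (A,hash)→3450, (D,hash)→6000, (C,hash)→6150, (A,nl_idx)→7850, (A,merge)→10700, (C,nl_idx)→12150 …(+6); best=3450 via (A,hash)
  {ABD}: card=150; try (D,nl_idx)→3350, (D,hash)→3500, (A,hash)→3900, (D,merge)→5150, (B,hash)→7550, (A,nl_idx)→7950 …(+6); best=3350 via (D,nl_idx)
  {ABCD}: card=30; try (C,nl_idx)→4580, (C,merge)→6950, (C,hash)→7500, (A,hash)→8800, (B,hash)→10100, (D,hash)→10500 …(+10); best=4580 via (C,nl_idx)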